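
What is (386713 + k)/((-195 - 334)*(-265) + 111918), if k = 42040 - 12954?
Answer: 415799/252103 ≈ 1.6493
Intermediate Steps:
k = 29086
(386713 + k)/((-195 - 334)*(-265) + 111918) = (386713 + 29086)/((-195 - 334)*(-265) + 111918) = 415799/(-529*(-265) + 111918) = 415799/(140185 + 111918) = 415799/252103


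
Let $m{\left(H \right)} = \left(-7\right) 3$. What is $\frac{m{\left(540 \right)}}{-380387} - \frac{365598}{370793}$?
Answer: $- \frac{19865848539}{20149262413} \approx -0.98593$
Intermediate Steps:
$m{\left(H \right)} = -21$
$\frac{m{\left(540 \right)}}{-380387} - \frac{365598}{370793} = - \frac{21}{-380387} - \frac{365598}{370793} = \left(-21\right) \left(- \frac{1}{380387}\right) - \frac{365598}{370793} = \frac{3}{54341} - \frac{365598}{370793} = - \frac{19865848539}{20149262413}$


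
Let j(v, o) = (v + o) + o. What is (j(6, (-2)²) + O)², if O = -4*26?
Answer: 8100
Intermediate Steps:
j(v, o) = v + 2*o (j(v, o) = (o + v) + o = v + 2*o)
O = -104
(j(6, (-2)²) + O)² = ((6 + 2*(-2)²) - 104)² = ((6 + 2*4) - 104)² = ((6 + 8) - 104)² = (14 - 104)² = (-90)² = 8100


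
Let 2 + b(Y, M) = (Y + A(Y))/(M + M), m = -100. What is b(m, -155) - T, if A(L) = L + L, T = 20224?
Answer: -626976/31 ≈ -20225.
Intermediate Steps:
A(L) = 2*L
b(Y, M) = -2 + 3*Y/(2*M) (b(Y, M) = -2 + (Y + 2*Y)/(M + M) = -2 + (3*Y)/((2*M)) = -2 + (3*Y)*(1/(2*M)) = -2 + 3*Y/(2*M))
b(m, -155) - T = (-2 + (3/2)*(-100)/(-155)) - 1*20224 = (-2 + (3/2)*(-100)*(-1/155)) - 20224 = (-2 + 30/31) - 20224 = -32/31 - 20224 = -626976/31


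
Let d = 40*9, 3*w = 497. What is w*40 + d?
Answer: 20960/3 ≈ 6986.7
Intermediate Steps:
w = 497/3 (w = (⅓)*497 = 497/3 ≈ 165.67)
d = 360
w*40 + d = (497/3)*40 + 360 = 19880/3 + 360 = 20960/3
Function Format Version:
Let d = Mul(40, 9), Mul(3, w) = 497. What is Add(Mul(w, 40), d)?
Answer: Rational(20960, 3) ≈ 6986.7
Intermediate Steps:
w = Rational(497, 3) (w = Mul(Rational(1, 3), 497) = Rational(497, 3) ≈ 165.67)
d = 360
Add(Mul(w, 40), d) = Add(Mul(Rational(497, 3), 40), 360) = Add(Rational(19880, 3), 360) = Rational(20960, 3)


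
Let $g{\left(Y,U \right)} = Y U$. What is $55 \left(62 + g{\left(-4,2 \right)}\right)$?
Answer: $2970$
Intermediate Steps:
$g{\left(Y,U \right)} = U Y$
$55 \left(62 + g{\left(-4,2 \right)}\right) = 55 \left(62 + 2 \left(-4\right)\right) = 55 \left(62 - 8\right) = 55 \cdot 54 = 2970$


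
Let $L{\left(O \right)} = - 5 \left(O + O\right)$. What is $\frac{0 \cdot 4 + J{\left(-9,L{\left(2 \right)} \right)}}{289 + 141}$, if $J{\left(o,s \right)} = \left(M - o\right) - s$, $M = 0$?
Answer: $\frac{29}{430} \approx 0.067442$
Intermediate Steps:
$L{\left(O \right)} = - 10 O$ ($L{\left(O \right)} = - 5 \cdot 2 O = - 10 O$)
$J{\left(o,s \right)} = - o - s$ ($J{\left(o,s \right)} = \left(0 - o\right) - s = - o - s$)
$\frac{0 \cdot 4 + J{\left(-9,L{\left(2 \right)} \right)}}{289 + 141} = \frac{0 \cdot 4 - \left(-9 - 20\right)}{289 + 141} = \frac{0 + \left(9 - -20\right)}{430} = \left(0 + \left(9 + 20\right)\right) \frac{1}{430} = \left(0 + 29\right) \frac{1}{430} = 29 \cdot \frac{1}{430} = \frac{29}{430}$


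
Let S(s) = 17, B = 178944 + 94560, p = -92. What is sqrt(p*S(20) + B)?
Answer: 2*sqrt(67985) ≈ 521.48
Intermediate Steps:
B = 273504
sqrt(p*S(20) + B) = sqrt(-92*17 + 273504) = sqrt(-1564 + 273504) = sqrt(271940) = 2*sqrt(67985)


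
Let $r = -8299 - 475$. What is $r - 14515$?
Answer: $-23289$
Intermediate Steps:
$r = -8774$ ($r = -8299 - 475 = -8774$)
$r - 14515 = -8774 - 14515 = -23289$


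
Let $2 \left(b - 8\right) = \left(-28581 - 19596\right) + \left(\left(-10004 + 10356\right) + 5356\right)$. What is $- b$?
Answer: $\frac{42453}{2} \approx 21227.0$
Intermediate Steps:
$b = - \frac{42453}{2}$ ($b = 8 + \frac{\left(-28581 - 19596\right) + \left(\left(-10004 + 10356\right) + 5356\right)}{2} = 8 + \frac{-48177 + \left(352 + 5356\right)}{2} = 8 + \frac{-48177 + 5708}{2} = 8 + \frac{1}{2} \left(-42469\right) = 8 - \frac{42469}{2} = - \frac{42453}{2} \approx -21227.0$)
$- b = \left(-1\right) \left(- \frac{42453}{2}\right) = \frac{42453}{2}$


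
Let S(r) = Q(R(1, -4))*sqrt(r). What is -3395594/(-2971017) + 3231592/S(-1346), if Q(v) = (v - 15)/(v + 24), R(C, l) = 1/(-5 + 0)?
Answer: 3395594/2971017 + 48069931*I*sqrt(1346)/12787 ≈ 1.1429 + 1.3792e+5*I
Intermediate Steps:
R(C, l) = -1/5 (R(C, l) = 1/(-5) = -1/5)
Q(v) = (-15 + v)/(24 + v)
S(r) = -76*sqrt(r)/119 (S(r) = ((-15 - 1/5)/(24 - 1/5))*sqrt(r) = (-76/5/(119/5))*sqrt(r) = ((5/119)*(-76/5))*sqrt(r) = -76*sqrt(r)/119)
-3395594/(-2971017) + 3231592/S(-1346) = -3395594/(-2971017) + 3231592/((-76*I*sqrt(1346)/119)) = -3395594*(-1/2971017) + 3231592/((-76*I*sqrt(1346)/119)) = 3395594/2971017 + 3231592/((-76*I*sqrt(1346)/119)) = 3395594/2971017 + 3231592*(119*I*sqrt(1346)/102296) = 3395594/2971017 + 48069931*I*sqrt(1346)/12787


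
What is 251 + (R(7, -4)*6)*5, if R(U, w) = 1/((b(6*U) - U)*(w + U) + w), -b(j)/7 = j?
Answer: 227627/907 ≈ 250.97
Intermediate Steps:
b(j) = -7*j
R(U, w) = 1/(w - 43*U*(U + w)) (R(U, w) = 1/((-42*U - U)*(w + U) + w) = 1/((-42*U - U)*(U + w) + w) = 1/((-43*U)*(U + w) + w) = 1/(-43*U*(U + w) + w) = 1/(w - 43*U*(U + w)))
251 + (R(7, -4)*6)*5 = 251 + (6/(-4 - 43*7² - 43*7*(-4)))*5 = 251 + (6/(-4 - 43*49 + 1204))*5 = 251 + (6/(-4 - 2107 + 1204))*5 = 251 + (6/(-907))*5 = 251 - 1/907*6*5 = 251 - 6/907*5 = 251 - 30/907 = 227627/907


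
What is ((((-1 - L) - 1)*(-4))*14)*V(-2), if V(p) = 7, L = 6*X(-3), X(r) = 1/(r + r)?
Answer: 392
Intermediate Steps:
X(r) = 1/(2*r)
L = -1 (L = 6*((½)/(-3)) = 6*((½)*(-⅓)) = 6*(-⅙) = -1)
((((-1 - L) - 1)*(-4))*14)*V(-2) = ((((-1 - 1*(-1)) - 1)*(-4))*14)*7 = ((((-1 + 1) - 1)*(-4))*14)*7 = (((0 - 1)*(-4))*14)*7 = (-1*(-4)*14)*7 = (4*14)*7 = 56*7 = 392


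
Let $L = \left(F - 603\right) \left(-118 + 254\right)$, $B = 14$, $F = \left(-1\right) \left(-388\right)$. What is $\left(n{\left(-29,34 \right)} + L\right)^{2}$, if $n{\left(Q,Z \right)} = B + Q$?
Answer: $855855025$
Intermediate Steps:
$F = 388$
$L = -29240$ ($L = \left(388 - 603\right) \left(-118 + 254\right) = \left(-215\right) 136 = -29240$)
$n{\left(Q,Z \right)} = 14 + Q$
$\left(n{\left(-29,34 \right)} + L\right)^{2} = \left(\left(14 - 29\right) - 29240\right)^{2} = \left(-15 - 29240\right)^{2} = \left(-29255\right)^{2} = 855855025$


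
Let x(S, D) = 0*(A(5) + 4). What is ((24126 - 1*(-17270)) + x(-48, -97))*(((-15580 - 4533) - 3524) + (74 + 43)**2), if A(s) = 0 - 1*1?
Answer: -411807408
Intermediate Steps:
A(s) = -1 (A(s) = 0 - 1 = -1)
x(S, D) = 0 (x(S, D) = 0*(-1 + 4) = 0*3 = 0)
((24126 - 1*(-17270)) + x(-48, -97))*(((-15580 - 4533) - 3524) + (74 + 43)**2) = ((24126 - 1*(-17270)) + 0)*(((-15580 - 4533) - 3524) + (74 + 43)**2) = ((24126 + 17270) + 0)*((-20113 - 3524) + 117**2) = (41396 + 0)*(-23637 + 13689) = 41396*(-9948) = -411807408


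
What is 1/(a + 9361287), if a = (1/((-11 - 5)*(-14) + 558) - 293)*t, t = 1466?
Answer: 391/3492314592 ≈ 1.1196e-7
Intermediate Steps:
a = -167948625/391 (a = (1/((-11 - 5)*(-14) + 558) - 293)*1466 = (1/(-16*(-14) + 558) - 293)*1466 = (1/(224 + 558) - 293)*1466 = (1/782 - 293)*1466 = -229125/782*1466 = -167948625/391 ≈ -4.2954e+5)
1/(a + 9361287) = 1/(-167948625/391 + 9361287) = 1/(3492314592/391) = 391/3492314592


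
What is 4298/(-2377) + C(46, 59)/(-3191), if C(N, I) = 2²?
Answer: -13724426/7585007 ≈ -1.8094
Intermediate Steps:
C(N, I) = 4
4298/(-2377) + C(46, 59)/(-3191) = 4298/(-2377) + 4/(-3191) = 4298*(-1/2377) + 4*(-1/3191) = -4298/2377 - 4/3191 = -13724426/7585007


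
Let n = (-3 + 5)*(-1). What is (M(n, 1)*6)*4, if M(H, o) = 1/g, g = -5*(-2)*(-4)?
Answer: -⅗ ≈ -0.60000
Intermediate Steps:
g = -40 (g = 10*(-4) = -40)
n = -2 (n = 2*(-1) = -2)
M(H, o) = -1/40 (M(H, o) = 1/(-40) = -1/40)
(M(n, 1)*6)*4 = -1/40*6*4 = -3/20*4 = -⅗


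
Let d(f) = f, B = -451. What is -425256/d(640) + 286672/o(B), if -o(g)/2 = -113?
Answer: 5460139/9040 ≈ 604.00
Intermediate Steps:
o(g) = 226 (o(g) = -2*(-113) = 226)
-425256/d(640) + 286672/o(B) = -425256/640 + 286672/226 = -425256*1/640 + 286672*(1/226) = -53157/80 + 143336/113 = 5460139/9040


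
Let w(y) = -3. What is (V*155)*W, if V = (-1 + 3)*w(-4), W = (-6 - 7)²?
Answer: -157170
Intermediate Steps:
W = 169 (W = (-13)² = 169)
V = -6 (V = (-1 + 3)*(-3) = 2*(-3) = -6)
(V*155)*W = -6*155*169 = -930*169 = -157170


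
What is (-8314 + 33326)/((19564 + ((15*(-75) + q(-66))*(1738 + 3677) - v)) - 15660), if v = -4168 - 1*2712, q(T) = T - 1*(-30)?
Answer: -25012/6276031 ≈ -0.0039853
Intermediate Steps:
q(T) = 30 + T (q(T) = T + 30 = 30 + T)
v = -6880 (v = -4168 - 2712 = -6880)
(-8314 + 33326)/((19564 + ((15*(-75) + q(-66))*(1738 + 3677) - v)) - 15660) = (-8314 + 33326)/((19564 + ((15*(-75) + (30 - 66))*(1738 + 3677) - 1*(-6880))) - 15660) = 25012/((19564 + ((-1125 - 36)*5415 + 6880)) - 15660) = 25012/((19564 + (-1161*5415 + 6880)) - 15660) = 25012/((19564 + (-6286815 + 6880)) - 15660) = 25012/((19564 - 6279935) - 15660) = 25012/(-6260371 - 15660) = 25012/(-6276031) = 25012*(-1/6276031) = -25012/6276031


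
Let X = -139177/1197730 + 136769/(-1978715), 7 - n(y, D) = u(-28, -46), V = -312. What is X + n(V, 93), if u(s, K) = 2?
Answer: 456425105313/94798652678 ≈ 4.8147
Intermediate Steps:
n(y, D) = 5 (n(y, D) = 7 - 1*2 = 7 - 2 = 5)
X = -17568158077/94798652678 (X = -139177*1/1197730 + 136769*(-1/1978715) = -139177/1197730 - 136769/1978715 = -17568158077/94798652678 ≈ -0.18532)
X + n(V, 93) = -17568158077/94798652678 + 5 = 456425105313/94798652678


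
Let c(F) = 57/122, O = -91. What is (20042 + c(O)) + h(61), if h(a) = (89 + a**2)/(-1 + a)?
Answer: 1226464/61 ≈ 20106.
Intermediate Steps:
c(F) = 57/122 (c(F) = 57*(1/122) = 57/122)
h(a) = (89 + a**2)/(-1 + a)
(20042 + c(O)) + h(61) = (20042 + 57/122) + (89 + 61**2)/(-1 + 61) = 2445181/122 + (89 + 3721)/60 = 2445181/122 + (1/60)*3810 = 2445181/122 + 127/2 = 1226464/61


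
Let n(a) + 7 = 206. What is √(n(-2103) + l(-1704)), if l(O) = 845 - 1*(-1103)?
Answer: √2147 ≈ 46.336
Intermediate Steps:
l(O) = 1948 (l(O) = 845 + 1103 = 1948)
n(a) = 199 (n(a) = -7 + 206 = 199)
√(n(-2103) + l(-1704)) = √(199 + 1948) = √2147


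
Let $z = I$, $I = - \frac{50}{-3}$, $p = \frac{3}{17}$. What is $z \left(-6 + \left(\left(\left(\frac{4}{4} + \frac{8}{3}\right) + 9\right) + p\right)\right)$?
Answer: $\frac{17450}{153} \approx 114.05$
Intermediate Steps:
$p = \frac{3}{17}$ ($p = 3 \cdot \frac{1}{17} = \frac{3}{17} \approx 0.17647$)
$I = \frac{50}{3}$ ($I = \left(-50\right) \left(- \frac{1}{3}\right) = \frac{50}{3} \approx 16.667$)
$z = \frac{50}{3} \approx 16.667$
$z \left(-6 + \left(\left(\left(\frac{4}{4} + \frac{8}{3}\right) + 9\right) + p\right)\right) = \frac{50 \left(-6 + \left(\left(\left(\frac{4}{4} + \frac{8}{3}\right) + 9\right) + \frac{3}{17}\right)\right)}{3} = \frac{50 \left(-6 + \left(\left(\left(4 \cdot \frac{1}{4} + 8 \cdot \frac{1}{3}\right) + 9\right) + \frac{3}{17}\right)\right)}{3} = \frac{50 \left(-6 + \left(\left(\left(1 + \frac{8}{3}\right) + 9\right) + \frac{3}{17}\right)\right)}{3} = \frac{50 \left(-6 + \left(\left(\frac{11}{3} + 9\right) + \frac{3}{17}\right)\right)}{3} = \frac{50 \left(-6 + \left(\frac{38}{3} + \frac{3}{17}\right)\right)}{3} = \frac{50 \left(-6 + \frac{655}{51}\right)}{3} = \frac{50}{3} \cdot \frac{349}{51} = \frac{17450}{153}$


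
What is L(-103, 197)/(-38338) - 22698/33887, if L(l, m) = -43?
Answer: -868738783/1299159806 ≈ -0.66869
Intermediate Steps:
L(-103, 197)/(-38338) - 22698/33887 = -43/(-38338) - 22698/33887 = -43*(-1/38338) - 22698*1/33887 = 43/38338 - 22698/33887 = -868738783/1299159806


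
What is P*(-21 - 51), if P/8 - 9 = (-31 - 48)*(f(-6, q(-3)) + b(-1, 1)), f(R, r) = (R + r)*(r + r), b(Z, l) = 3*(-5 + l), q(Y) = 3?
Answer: -1370304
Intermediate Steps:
b(Z, l) = -15 + 3*l
f(R, r) = 2*r*(R + r) (f(R, r) = (R + r)*(2*r) = 2*r*(R + r))
P = 19032 (P = 72 + 8*((-31 - 48)*(2*3*(-6 + 3) + (-15 + 3*1))) = 72 + 8*(-79*(2*3*(-3) + (-15 + 3))) = 72 + 8*(-79*(-18 - 12)) = 72 + 8*(-79*(-30)) = 72 + 8*2370 = 72 + 18960 = 19032)
P*(-21 - 51) = 19032*(-21 - 51) = 19032*(-72) = -1370304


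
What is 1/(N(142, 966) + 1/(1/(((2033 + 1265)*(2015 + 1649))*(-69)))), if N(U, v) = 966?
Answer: -1/833786202 ≈ -1.1993e-9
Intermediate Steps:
1/(N(142, 966) + 1/(1/(((2033 + 1265)*(2015 + 1649))*(-69)))) = 1/(966 + 1/(1/(((2033 + 1265)*(2015 + 1649))*(-69)))) = 1/(966 + 1/(1/((3298*3664)*(-69)))) = 1/(966 + 1/(1/(12083872*(-69)))) = 1/(966 + 1/(1/(-833787168))) = 1/(966 + 1/(-1/833787168)) = 1/(966 - 833787168) = 1/(-833786202) = -1/833786202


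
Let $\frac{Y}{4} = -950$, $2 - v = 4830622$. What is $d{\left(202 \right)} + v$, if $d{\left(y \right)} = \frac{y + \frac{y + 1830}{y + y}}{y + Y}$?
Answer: $- \frac{877718833835}{181699} \approx -4.8306 \cdot 10^{6}$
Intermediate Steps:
$v = -4830620$ ($v = 2 - 4830622 = -4830620$)
$Y = -3800$ ($Y = 4 \left(-950\right) = -3800$)
$d{\left(y \right)} = \frac{y + \frac{1830 + y}{2 y}}{-3800 + y}$ ($d{\left(y \right)} = \frac{y + \frac{y + 1830}{y + y}}{y - 3800} = \frac{y + \frac{1830 + y}{2 y}}{-3800 + y}$)
$d{\left(202 \right)} + v = \frac{915 + 202^{2} + \frac{1}{2} \cdot 202}{202 \left(-3800 + 202\right)} - 4830620 = \frac{915 + 40804 + 101}{202 \left(-3598\right)} - 4830620 = \frac{1}{202} \left(- \frac{1}{3598}\right) 41820 - 4830620 = - \frac{10455}{181699} - 4830620 = - \frac{877718833835}{181699}$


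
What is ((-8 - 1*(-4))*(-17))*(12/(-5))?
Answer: -816/5 ≈ -163.20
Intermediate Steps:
((-8 - 1*(-4))*(-17))*(12/(-5)) = ((-8 + 4)*(-17))*(12*(-⅕)) = -4*(-17)*(-12/5) = 68*(-12/5) = -816/5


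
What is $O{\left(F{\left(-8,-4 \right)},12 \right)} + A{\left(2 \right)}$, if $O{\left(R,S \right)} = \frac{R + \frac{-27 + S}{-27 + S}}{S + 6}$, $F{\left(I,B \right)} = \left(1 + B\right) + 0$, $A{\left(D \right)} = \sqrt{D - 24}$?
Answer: $- \frac{1}{9} + i \sqrt{22} \approx -0.11111 + 4.6904 i$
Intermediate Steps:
$A{\left(D \right)} = \sqrt{-24 + D}$
$F{\left(I,B \right)} = 1 + B$
$O{\left(R,S \right)} = \frac{1 + R}{6 + S}$ ($O{\left(R,S \right)} = \frac{R + 1}{6 + S} = \frac{1 + R}{6 + S}$)
$O{\left(F{\left(-8,-4 \right)},12 \right)} + A{\left(2 \right)} = \frac{1 + \left(1 - 4\right)}{6 + 12} + \sqrt{-24 + 2} = \frac{1 - 3}{18} + \sqrt{-22} = \frac{1}{18} \left(-2\right) + i \sqrt{22} = - \frac{1}{9} + i \sqrt{22}$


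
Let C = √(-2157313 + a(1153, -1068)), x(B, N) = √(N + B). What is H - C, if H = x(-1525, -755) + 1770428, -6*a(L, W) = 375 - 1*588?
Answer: 1770428 + 2*I*√570 - 3*I*√958790/2 ≈ 1.7704e+6 - 1421.0*I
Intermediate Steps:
a(L, W) = 71/2 (a(L, W) = -(375 - 1*588)/6 = -(375 - 588)/6 = -⅙*(-213) = 71/2)
x(B, N) = √(B + N)
C = 3*I*√958790/2 (C = √(-2157313 + 71/2) = √(-4314555/2) = 3*I*√958790/2 ≈ 1468.8*I)
H = 1770428 + 2*I*√570 (H = √(-1525 - 755) + 1770428 = √(-2280) + 1770428 = 2*I*√570 + 1770428 = 1770428 + 2*I*√570 ≈ 1.7704e+6 + 47.749*I)
H - C = (1770428 + 2*I*√570) - 3*I*√958790/2 = 1770428 + 2*I*√570 - 3*I*√958790/2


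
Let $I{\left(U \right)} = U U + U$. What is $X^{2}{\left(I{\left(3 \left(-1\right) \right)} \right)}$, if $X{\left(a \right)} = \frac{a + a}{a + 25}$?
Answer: $\frac{144}{961} \approx 0.14984$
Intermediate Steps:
$I{\left(U \right)} = U + U^{2}$ ($I{\left(U \right)} = U^{2} + U = U + U^{2}$)
$X{\left(a \right)} = \frac{2 a}{25 + a}$
$X^{2}{\left(I{\left(3 \left(-1\right) \right)} \right)} = \left(\frac{2 \cdot 3 \left(-1\right) \left(1 + 3 \left(-1\right)\right)}{25 + 3 \left(-1\right) \left(1 + 3 \left(-1\right)\right)}\right)^{2} = \left(\frac{2 \left(- 3 \left(1 - 3\right)\right)}{25 - 3 \left(1 - 3\right)}\right)^{2} = \left(\frac{2 \left(\left(-3\right) \left(-2\right)\right)}{25 - -6}\right)^{2} = \left(2 \cdot 6 \frac{1}{25 + 6}\right)^{2} = \left(2 \cdot 6 \cdot \frac{1}{31}\right)^{2} = \left(\frac{12}{31}\right)^{2} = \frac{144}{961}$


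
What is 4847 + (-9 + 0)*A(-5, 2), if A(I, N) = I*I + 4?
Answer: 4586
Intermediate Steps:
A(I, N) = 4 + I² (A(I, N) = I² + 4 = 4 + I²)
4847 + (-9 + 0)*A(-5, 2) = 4847 + (-9 + 0)*(4 + (-5)²) = 4847 - 9*(4 + 25) = 4847 - 9*29 = 4847 - 261 = 4586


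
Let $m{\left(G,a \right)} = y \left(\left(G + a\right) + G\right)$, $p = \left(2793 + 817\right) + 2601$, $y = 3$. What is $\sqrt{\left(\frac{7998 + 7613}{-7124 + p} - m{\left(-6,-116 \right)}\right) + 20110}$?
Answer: $\frac{7 \sqrt{348345107}}{913} \approx 143.1$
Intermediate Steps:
$p = 6211$ ($p = 3610 + 2601 = 6211$)
$m{\left(G,a \right)} = 3 a + 6 G$ ($m{\left(G,a \right)} = 3 \left(\left(G + a\right) + G\right) = 3 \left(a + 2 G\right) = 3 a + 6 G$)
$\sqrt{\left(\frac{7998 + 7613}{-7124 + p} - m{\left(-6,-116 \right)}\right) + 20110} = \sqrt{\left(\frac{7998 + 7613}{-7124 + 6211} - \left(3 \left(-116\right) + 6 \left(-6\right)\right)\right) + 20110} = \sqrt{\left(\frac{15611}{-913} - \left(-348 - 36\right)\right) + 20110} = \sqrt{\left(15611 \left(- \frac{1}{913}\right) - -384\right) + 20110} = \sqrt{\left(- \frac{15611}{913} + 384\right) + 20110} = \sqrt{\frac{334981}{913} + 20110} = \sqrt{\frac{18695411}{913}} = \frac{7 \sqrt{348345107}}{913}$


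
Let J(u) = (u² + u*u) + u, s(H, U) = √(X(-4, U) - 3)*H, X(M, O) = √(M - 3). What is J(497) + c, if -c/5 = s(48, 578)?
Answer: 494515 - 240*√(-3 + I*√7) ≈ 4.9435e+5 - 449.0*I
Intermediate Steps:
X(M, O) = √(-3 + M)
s(H, U) = H*√(-3 + I*√7) (s(H, U) = √(√(-3 - 4) - 3)*H = √(√(-7) - 3)*H = √(I*√7 - 3)*H = √(-3 + I*√7)*H = H*√(-3 + I*√7))
J(u) = u + 2*u² (J(u) = (u² + u²) + u = 2*u² + u = u + 2*u²)
c = -240*√(-3 + I*√7) ≈ -169.71 - 449.0*I
J(497) + c = 497*(1 + 2*497) - 240*√(-3 + I*√7) = 497*(1 + 994) - 240*√(-3 + I*√7) = 497*995 - 240*√(-3 + I*√7) = 494515 - 240*√(-3 + I*√7)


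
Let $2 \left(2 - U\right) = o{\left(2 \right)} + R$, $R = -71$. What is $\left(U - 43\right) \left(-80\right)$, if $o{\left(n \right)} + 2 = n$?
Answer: $440$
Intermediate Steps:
$o{\left(n \right)} = -2 + n$
$U = \frac{75}{2}$ ($U = 2 - \frac{\left(-2 + 2\right) - 71}{2} = 2 - \frac{0 - 71}{2} = 2 - - \frac{71}{2} = 2 + \frac{71}{2} = \frac{75}{2} \approx 37.5$)
$\left(U - 43\right) \left(-80\right) = \left(\frac{75}{2} - 43\right) \left(-80\right) = \left(- \frac{11}{2}\right) \left(-80\right) = 440$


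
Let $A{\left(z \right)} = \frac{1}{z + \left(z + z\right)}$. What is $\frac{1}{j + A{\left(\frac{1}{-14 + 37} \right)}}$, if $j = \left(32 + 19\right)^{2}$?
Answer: $\frac{3}{7826} \approx 0.00038334$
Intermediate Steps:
$A{\left(z \right)} = \frac{1}{3 z}$ ($A{\left(z \right)} = \frac{1}{z + 2 z} = \frac{1}{3 z}$)
$j = 2601$ ($j = 51^{2} = 2601$)
$\frac{1}{j + A{\left(\frac{1}{-14 + 37} \right)}} = \frac{1}{2601 + \frac{1}{3 \frac{1}{-14 + 37}}} = \frac{1}{2601 + \frac{1}{3 \cdot \frac{1}{23}}} = \frac{1}{2601 + \frac{\frac{1}{\frac{1}{23}}}{3}} = \frac{1}{2601 + \frac{1}{3} \cdot 23} = \frac{1}{2601 + \frac{23}{3}} = \frac{1}{\frac{7826}{3}} = \frac{3}{7826}$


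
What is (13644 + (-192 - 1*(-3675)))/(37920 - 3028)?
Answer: 1557/3172 ≈ 0.49086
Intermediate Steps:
(13644 + (-192 - 1*(-3675)))/(37920 - 3028) = (13644 + (-192 + 3675))/34892 = (13644 + 3483)*(1/34892) = 17127*(1/34892) = 1557/3172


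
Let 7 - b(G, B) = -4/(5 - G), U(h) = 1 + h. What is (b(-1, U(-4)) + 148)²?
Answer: 218089/9 ≈ 24232.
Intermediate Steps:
b(G, B) = 7 + 4/(5 - G) (b(G, B) = 7 - (-4)/(5 - G) = 7 + 4/(5 - G))
(b(-1, U(-4)) + 148)² = ((-39 + 7*(-1))/(-5 - 1) + 148)² = ((-39 - 7)/(-6) + 148)² = (-⅙*(-46) + 148)² = (23/3 + 148)² = (467/3)² = 218089/9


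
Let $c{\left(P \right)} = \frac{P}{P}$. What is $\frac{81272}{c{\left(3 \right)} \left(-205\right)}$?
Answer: $- \frac{81272}{205} \approx -396.45$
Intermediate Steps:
$c{\left(P \right)} = 1$
$\frac{81272}{c{\left(3 \right)} \left(-205\right)} = \frac{81272}{1 \left(-205\right)} = \frac{81272}{-205} = 81272 \left(- \frac{1}{205}\right) = - \frac{81272}{205}$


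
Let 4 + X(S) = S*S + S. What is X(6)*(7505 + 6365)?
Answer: 527060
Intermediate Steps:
X(S) = -4 + S + S² (X(S) = -4 + (S*S + S) = -4 + (S² + S) = -4 + (S + S²) = -4 + S + S²)
X(6)*(7505 + 6365) = (-4 + 6 + 6²)*(7505 + 6365) = (-4 + 6 + 36)*13870 = 38*13870 = 527060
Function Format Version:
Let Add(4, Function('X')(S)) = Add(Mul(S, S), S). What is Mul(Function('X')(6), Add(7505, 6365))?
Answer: 527060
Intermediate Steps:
Function('X')(S) = Add(-4, S, Pow(S, 2)) (Function('X')(S) = Add(-4, Add(Mul(S, S), S)) = Add(-4, Add(Pow(S, 2), S)) = Add(-4, Add(S, Pow(S, 2))) = Add(-4, S, Pow(S, 2)))
Mul(Function('X')(6), Add(7505, 6365)) = Mul(Add(-4, 6, Pow(6, 2)), Add(7505, 6365)) = Mul(Add(-4, 6, 36), 13870) = Mul(38, 13870) = 527060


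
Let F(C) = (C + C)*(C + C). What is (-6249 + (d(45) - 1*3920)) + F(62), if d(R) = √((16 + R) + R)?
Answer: 5207 + √106 ≈ 5217.3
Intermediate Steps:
d(R) = √(16 + 2*R)
F(C) = 4*C² (F(C) = (2*C)*(2*C) = 4*C²)
(-6249 + (d(45) - 1*3920)) + F(62) = (-6249 + (√(16 + 2*45) - 1*3920)) + 4*62² = (-6249 + (√(16 + 90) - 3920)) + 4*3844 = (-6249 + (√106 - 3920)) + 15376 = (-6249 + (-3920 + √106)) + 15376 = (-10169 + √106) + 15376 = 5207 + √106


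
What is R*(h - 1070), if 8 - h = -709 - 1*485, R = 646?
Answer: 85272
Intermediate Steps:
h = 1202 (h = 8 - (-709 - 1*485) = 8 - (-709 - 485) = 8 - 1*(-1194) = 8 + 1194 = 1202)
R*(h - 1070) = 646*(1202 - 1070) = 646*132 = 85272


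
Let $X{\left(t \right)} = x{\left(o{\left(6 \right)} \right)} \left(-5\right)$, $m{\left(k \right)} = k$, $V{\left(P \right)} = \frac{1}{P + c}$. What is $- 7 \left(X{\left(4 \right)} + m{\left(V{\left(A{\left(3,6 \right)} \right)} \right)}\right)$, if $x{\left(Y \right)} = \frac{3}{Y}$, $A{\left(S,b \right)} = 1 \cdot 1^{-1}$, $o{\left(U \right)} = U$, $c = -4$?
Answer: $\frac{119}{6} \approx 19.833$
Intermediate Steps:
$A{\left(S,b \right)} = 1$ ($A{\left(S,b \right)} = 1 \cdot 1 = 1$)
$V{\left(P \right)} = \frac{1}{-4 + P}$ ($V{\left(P \right)} = \frac{1}{P - 4} = \frac{1}{-4 + P}$)
$X{\left(t \right)} = - \frac{5}{2}$ ($X{\left(t \right)} = \frac{3}{6} \left(-5\right) = 3 \cdot \frac{1}{6} \left(-5\right) = \frac{1}{2} \left(-5\right) = - \frac{5}{2}$)
$- 7 \left(X{\left(4 \right)} + m{\left(V{\left(A{\left(3,6 \right)} \right)} \right)}\right) = - 7 \left(- \frac{5}{2} + \frac{1}{-4 + 1}\right) = - 7 \left(- \frac{5}{2} + \frac{1}{-3}\right) = - 7 \left(- \frac{5}{2} - \frac{1}{3}\right) = \left(-7\right) \left(- \frac{17}{6}\right) = \frac{119}{6}$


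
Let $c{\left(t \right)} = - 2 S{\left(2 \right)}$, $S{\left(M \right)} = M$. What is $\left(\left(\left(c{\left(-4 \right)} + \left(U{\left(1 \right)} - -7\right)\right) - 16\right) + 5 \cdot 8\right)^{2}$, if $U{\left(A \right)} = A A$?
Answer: $784$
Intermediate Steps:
$U{\left(A \right)} = A^{2}$
$c{\left(t \right)} = -4$ ($c{\left(t \right)} = \left(-2\right) 2 = -4$)
$\left(\left(\left(c{\left(-4 \right)} + \left(U{\left(1 \right)} - -7\right)\right) - 16\right) + 5 \cdot 8\right)^{2} = \left(\left(\left(-4 + \left(1^{2} - -7\right)\right) - 16\right) + 5 \cdot 8\right)^{2} = \left(\left(\left(-4 + \left(1 + 7\right)\right) - 16\right) + 40\right)^{2} = \left(\left(\left(-4 + 8\right) - 16\right) + 40\right)^{2} = \left(\left(4 - 16\right) + 40\right)^{2} = \left(-12 + 40\right)^{2} = 28^{2} = 784$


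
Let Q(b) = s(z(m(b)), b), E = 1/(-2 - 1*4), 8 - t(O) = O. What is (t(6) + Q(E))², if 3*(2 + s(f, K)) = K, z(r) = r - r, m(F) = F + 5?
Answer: 1/324 ≈ 0.0030864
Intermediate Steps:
m(F) = 5 + F
t(O) = 8 - O
E = -⅙ (E = 1/(-2 - 4) = 1/(-6) = -⅙ ≈ -0.16667)
z(r) = 0
s(f, K) = -2 + K/3
Q(b) = -2 + b/3
(t(6) + Q(E))² = ((8 - 1*6) + (-2 + (⅓)*(-⅙)))² = ((8 - 6) + (-2 - 1/18))² = (2 - 37/18)² = (-1/18)² = 1/324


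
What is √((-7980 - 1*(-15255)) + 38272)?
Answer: √45547 ≈ 213.42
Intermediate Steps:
√((-7980 - 1*(-15255)) + 38272) = √((-7980 + 15255) + 38272) = √(7275 + 38272) = √45547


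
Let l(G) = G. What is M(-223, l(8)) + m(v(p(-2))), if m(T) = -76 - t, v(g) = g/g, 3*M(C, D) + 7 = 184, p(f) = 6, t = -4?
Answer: -13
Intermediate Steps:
M(C, D) = 59 (M(C, D) = -7/3 + (1/3)*184 = -7/3 + 184/3 = 59)
v(g) = 1
m(T) = -72 (m(T) = -76 - 1*(-4) = -76 + 4 = -72)
M(-223, l(8)) + m(v(p(-2))) = 59 - 72 = -13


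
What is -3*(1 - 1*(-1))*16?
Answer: -96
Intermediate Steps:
-3*(1 - 1*(-1))*16 = -3*(1 + 1)*16 = -3*2*16 = -6*16 = -96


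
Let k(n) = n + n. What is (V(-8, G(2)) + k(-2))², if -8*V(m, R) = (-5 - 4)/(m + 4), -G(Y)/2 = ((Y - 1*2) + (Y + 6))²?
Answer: 18769/1024 ≈ 18.329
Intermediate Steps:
G(Y) = -2*(4 + 2*Y)² (G(Y) = -2*((Y - 1*2) + (Y + 6))² = -2*((Y - 2) + (6 + Y))² = -2*((-2 + Y) + (6 + Y))² = -2*(4 + 2*Y)²)
V(m, R) = 9/(8*(4 + m)) (V(m, R) = -(-5 - 4)/(8*(m + 4)) = -(-9)/(8*(4 + m)) = 9/(8*(4 + m)))
k(n) = 2*n
(V(-8, G(2)) + k(-2))² = (9/(8*(4 - 8)) + 2*(-2))² = ((9/8)/(-4) - 4)² = ((9/8)*(-¼) - 4)² = (-9/32 - 4)² = (-137/32)² = 18769/1024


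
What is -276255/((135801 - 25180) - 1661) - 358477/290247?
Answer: -7949455927/2108354208 ≈ -3.7705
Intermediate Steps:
-276255/((135801 - 25180) - 1661) - 358477/290247 = -276255/(110621 - 1661) - 358477*1/290247 = -276255/108960 - 358477/290247 = -276255*1/108960 - 358477/290247 = -18417/7264 - 358477/290247 = -7949455927/2108354208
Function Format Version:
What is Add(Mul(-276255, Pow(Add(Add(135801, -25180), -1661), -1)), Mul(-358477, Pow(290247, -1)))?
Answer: Rational(-7949455927, 2108354208) ≈ -3.7705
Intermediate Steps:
Add(Mul(-276255, Pow(Add(Add(135801, -25180), -1661), -1)), Mul(-358477, Pow(290247, -1))) = Add(Mul(-276255, Pow(Add(110621, -1661), -1)), Mul(-358477, Rational(1, 290247))) = Add(Mul(-276255, Pow(108960, -1)), Rational(-358477, 290247)) = Add(Mul(-276255, Rational(1, 108960)), Rational(-358477, 290247)) = Add(Rational(-18417, 7264), Rational(-358477, 290247)) = Rational(-7949455927, 2108354208)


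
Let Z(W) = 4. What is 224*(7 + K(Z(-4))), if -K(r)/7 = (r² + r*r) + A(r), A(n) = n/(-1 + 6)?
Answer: -249312/5 ≈ -49862.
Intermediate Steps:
A(n) = n/5
K(r) = -14*r² - 7*r/5 (K(r) = -7*((r² + r*r) + r/5) = -7*((r² + r²) + r/5) = -7*(2*r² + r/5) = -14*r² - 7*r/5)
224*(7 + K(Z(-4))) = 224*(7 + (7/5)*4*(-1 - 10*4)) = 224*(7 + (7/5)*4*(-1 - 40)) = 224*(7 + (7/5)*4*(-41)) = 224*(7 - 1148/5) = 224*(-1113/5) = -249312/5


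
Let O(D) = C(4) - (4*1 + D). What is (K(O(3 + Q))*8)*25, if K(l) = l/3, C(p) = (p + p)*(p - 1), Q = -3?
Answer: 4000/3 ≈ 1333.3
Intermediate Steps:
C(p) = 2*p*(-1 + p) (C(p) = (2*p)*(-1 + p) = 2*p*(-1 + p))
O(D) = 20 - D (O(D) = 2*4*(-1 + 4) - (4*1 + D) = 2*4*3 - (4 + D) = 24 + (-4 - D) = 20 - D)
K(l) = l/3 (K(l) = l*(⅓) = l/3)
(K(O(3 + Q))*8)*25 = (((20 - (3 - 3))/3)*8)*25 = (((20 - 1*0)/3)*8)*25 = (((20 + 0)/3)*8)*25 = (((⅓)*20)*8)*25 = ((20/3)*8)*25 = (160/3)*25 = 4000/3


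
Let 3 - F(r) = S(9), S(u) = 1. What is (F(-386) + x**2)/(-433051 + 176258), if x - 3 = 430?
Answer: -187491/256793 ≈ -0.73013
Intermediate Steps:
x = 433 (x = 3 + 430 = 433)
F(r) = 2 (F(r) = 3 - 1*1 = 3 - 1 = 2)
(F(-386) + x**2)/(-433051 + 176258) = (2 + 433**2)/(-433051 + 176258) = (2 + 187489)/(-256793) = 187491*(-1/256793) = -187491/256793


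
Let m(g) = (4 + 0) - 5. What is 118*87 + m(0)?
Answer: 10265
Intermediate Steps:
m(g) = -1 (m(g) = 4 - 5 = -1)
118*87 + m(0) = 118*87 - 1 = 10266 - 1 = 10265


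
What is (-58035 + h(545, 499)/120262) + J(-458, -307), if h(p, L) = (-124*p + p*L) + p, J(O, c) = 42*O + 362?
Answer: -4624512619/60131 ≈ -76907.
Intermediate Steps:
J(O, c) = 362 + 42*O
h(p, L) = -123*p + L*p (h(p, L) = (-124*p + L*p) + p = -123*p + L*p)
(-58035 + h(545, 499)/120262) + J(-458, -307) = (-58035 + (545*(-123 + 499))/120262) + (362 + 42*(-458)) = (-58035 + (545*376)*(1/120262)) + (362 - 19236) = (-58035 + 204920*(1/120262)) - 18874 = (-58035 + 102460/60131) - 18874 = -3489600125/60131 - 18874 = -4624512619/60131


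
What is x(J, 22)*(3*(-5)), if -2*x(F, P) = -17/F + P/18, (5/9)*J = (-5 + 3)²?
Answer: -205/24 ≈ -8.5417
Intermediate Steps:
J = 36/5 (J = 9*(-5 + 3)²/5 = (9/5)*(-2)² = (9/5)*4 = 36/5 ≈ 7.2000)
x(F, P) = -P/36 + 17/(2*F) (x(F, P) = -(-17/F + P/18)/2 = -P/36 + 17/(2*F))
x(J, 22)*(3*(-5)) = ((306 - 1*36/5*22)/(36*(36/5)))*(3*(-5)) = ((1/36)*(5/36)*(306 - 792/5))*(-15) = ((1/36)*(5/36)*(738/5))*(-15) = (41/72)*(-15) = -205/24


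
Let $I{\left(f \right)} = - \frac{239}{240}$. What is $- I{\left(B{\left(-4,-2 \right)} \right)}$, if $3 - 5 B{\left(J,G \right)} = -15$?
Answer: $\frac{239}{240} \approx 0.99583$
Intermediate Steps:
$B{\left(J,G \right)} = \frac{18}{5}$ ($B{\left(J,G \right)} = \frac{3}{5} - -3 = \frac{3}{5} + 3 = \frac{18}{5}$)
$I{\left(f \right)} = - \frac{239}{240}$ ($I{\left(f \right)} = \left(-239\right) \frac{1}{240} = - \frac{239}{240}$)
$- I{\left(B{\left(-4,-2 \right)} \right)} = \left(-1\right) \left(- \frac{239}{240}\right) = \frac{239}{240}$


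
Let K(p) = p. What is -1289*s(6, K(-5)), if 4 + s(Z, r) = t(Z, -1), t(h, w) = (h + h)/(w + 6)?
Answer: 10312/5 ≈ 2062.4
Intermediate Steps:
t(h, w) = 2*h/(6 + w) (t(h, w) = (2*h)/(6 + w) = 2*h/(6 + w))
s(Z, r) = -4 + 2*Z/5 (s(Z, r) = -4 + 2*Z/(6 - 1) = -4 + 2*Z/5)
-1289*s(6, K(-5)) = -1289*(-4 + (⅖)*6) = -1289*(-4 + 12/5) = -1289*(-8/5) = 10312/5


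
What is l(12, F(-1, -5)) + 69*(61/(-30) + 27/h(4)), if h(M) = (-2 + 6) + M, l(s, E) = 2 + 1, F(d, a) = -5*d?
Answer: 3823/40 ≈ 95.575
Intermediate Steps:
l(s, E) = 3
h(M) = 4 + M
l(12, F(-1, -5)) + 69*(61/(-30) + 27/h(4)) = 3 + 69*(61/(-30) + 27/(4 + 4)) = 3 + 69*(61*(-1/30) + 27/8) = 3 + 69*(-61/30 + 27*(1/8)) = 3 + 69*(-61/30 + 27/8) = 3 + 69*(161/120) = 3 + 3703/40 = 3823/40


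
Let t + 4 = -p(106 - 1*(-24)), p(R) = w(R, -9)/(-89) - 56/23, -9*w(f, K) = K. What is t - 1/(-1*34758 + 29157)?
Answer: -17814734/11465247 ≈ -1.5538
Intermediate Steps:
w(f, K) = -K/9
p(R) = -5007/2047 (p(R) = -⅑*(-9)/(-89) - 56/23 = 1*(-1/89) - 56*1/23 = -1/89 - 56/23 = -5007/2047)
t = -3181/2047 (t = -4 - 1*(-5007/2047) = -4 + 5007/2047 = -3181/2047 ≈ -1.5540)
t - 1/(-1*34758 + 29157) = -3181/2047 - 1/(-1*34758 + 29157) = -3181/2047 - 1/(-34758 + 29157) = -3181/2047 - 1/(-5601) = -3181/2047 - 1*(-1/5601) = -3181/2047 + 1/5601 = -17814734/11465247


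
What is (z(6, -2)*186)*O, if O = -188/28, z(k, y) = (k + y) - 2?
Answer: -17484/7 ≈ -2497.7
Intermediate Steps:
z(k, y) = -2 + k + y
O = -47/7 (O = -188*1/28 = -47/7 ≈ -6.7143)
(z(6, -2)*186)*O = ((-2 + 6 - 2)*186)*(-47/7) = (2*186)*(-47/7) = 372*(-47/7) = -17484/7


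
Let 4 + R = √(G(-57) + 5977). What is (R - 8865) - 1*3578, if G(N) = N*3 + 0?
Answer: -12447 + √5806 ≈ -12371.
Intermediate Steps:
G(N) = 3*N (G(N) = 3*N + 0 = 3*N)
R = -4 + √5806 (R = -4 + √(3*(-57) + 5977) = -4 + √(-171 + 5977) = -4 + √5806 ≈ 72.197)
(R - 8865) - 1*3578 = ((-4 + √5806) - 8865) - 1*3578 = (-8869 + √5806) - 3578 = -12447 + √5806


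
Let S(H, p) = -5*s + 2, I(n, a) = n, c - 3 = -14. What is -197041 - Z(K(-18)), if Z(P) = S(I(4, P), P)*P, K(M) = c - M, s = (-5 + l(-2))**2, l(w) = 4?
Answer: -197020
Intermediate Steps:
c = -11 (c = 3 - 14 = -11)
s = 1 (s = (-5 + 4)**2 = (-1)**2 = 1)
K(M) = -11 - M
S(H, p) = -3 (S(H, p) = -5*1 + 2 = -5 + 2 = -3)
Z(P) = -3*P
-197041 - Z(K(-18)) = -197041 - (-3)*(-11 - 1*(-18)) = -197041 - (-3)*(-11 + 18) = -197041 - (-3)*7 = -197041 - 1*(-21) = -197041 + 21 = -197020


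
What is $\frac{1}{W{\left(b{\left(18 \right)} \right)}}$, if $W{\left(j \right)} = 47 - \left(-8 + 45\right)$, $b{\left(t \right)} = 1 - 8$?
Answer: $\frac{1}{10} \approx 0.1$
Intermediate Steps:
$b{\left(t \right)} = -7$ ($b{\left(t \right)} = 1 - 8 = -7$)
$W{\left(j \right)} = 10$ ($W{\left(j \right)} = 47 - 37 = 10$)
$\frac{1}{W{\left(b{\left(18 \right)} \right)}} = \frac{1}{10}$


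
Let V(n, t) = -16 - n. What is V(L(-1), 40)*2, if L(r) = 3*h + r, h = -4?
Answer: -6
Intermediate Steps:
L(r) = -12 + r (L(r) = 3*(-4) + r = -12 + r)
V(L(-1), 40)*2 = (-16 - (-12 - 1))*2 = (-16 - 1*(-13))*2 = (-16 + 13)*2 = -3*2 = -6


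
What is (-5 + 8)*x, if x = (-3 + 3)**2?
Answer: 0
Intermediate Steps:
x = 0 (x = 0**2 = 0)
(-5 + 8)*x = (-5 + 8)*0 = 3*0 = 0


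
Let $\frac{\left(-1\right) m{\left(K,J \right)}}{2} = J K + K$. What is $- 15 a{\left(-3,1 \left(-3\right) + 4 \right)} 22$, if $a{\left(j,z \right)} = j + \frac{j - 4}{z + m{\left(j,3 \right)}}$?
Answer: $\frac{5412}{5} \approx 1082.4$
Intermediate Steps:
$m{\left(K,J \right)} = - 2 K - 2 J K$ ($m{\left(K,J \right)} = - 2 \left(J K + K\right) = - 2 \left(K + J K\right) = - 2 K - 2 J K$)
$a{\left(j,z \right)} = j + \frac{-4 + j}{z - 8 j}$ ($a{\left(j,z \right)} = j + \frac{j - 4}{z - 2 j \left(1 + 3\right)} = j + \frac{-4 + j}{z - 2 j 4} = j + \frac{-4 + j}{z - 8 j}$)
$- 15 a{\left(-3,1 \left(-3\right) + 4 \right)} 22 = - 15 \frac{4 - -3 + 8 \left(-3\right)^{2} - - 3 \left(1 \left(-3\right) + 4\right)}{- (1 \left(-3\right) + 4) + 8 \left(-3\right)} 22 = - 15 \frac{4 + 3 + 8 \cdot 9 - - 3 \left(-3 + 4\right)}{- (-3 + 4) - 24} \cdot 22 = - 15 \frac{4 + 3 + 72 - \left(-3\right) 1}{\left(-1\right) 1 - 24} \cdot 22 = - 15 \frac{4 + 3 + 72 + 3}{-1 - 24} \cdot 22 = - 15 \frac{1}{-25} \cdot 82 \cdot 22 = - 15 \left(\left(- \frac{1}{25}\right) 82\right) 22 = \left(-15\right) \left(- \frac{82}{25}\right) 22 = \frac{246}{5} \cdot 22 = \frac{5412}{5}$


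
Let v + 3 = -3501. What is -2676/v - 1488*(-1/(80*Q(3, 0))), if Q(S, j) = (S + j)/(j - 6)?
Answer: -53197/1460 ≈ -36.436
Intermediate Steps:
Q(S, j) = (S + j)/(-6 + j)
v = -3504 (v = -3 - 3501 = -3504)
-2676/v - 1488*(-1/(80*Q(3, 0))) = -2676/(-3504) - 1488*(-(-6 + 0)/(80*(3 + 0))) = -2676*(-1/3504) - 1488/((3/(-6))*(-80)) = 223/292 - 1488/(-⅙*3*(-80)) = 223/292 - 1488/((-½*(-80))) = 223/292 - 1488/40 = 223/292 - 1488*1/40 = 223/292 - 186/5 = -53197/1460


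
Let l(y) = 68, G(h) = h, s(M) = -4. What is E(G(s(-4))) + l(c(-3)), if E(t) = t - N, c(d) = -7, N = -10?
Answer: 74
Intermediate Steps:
E(t) = 10 + t (E(t) = t - 1*(-10) = t + 10 = 10 + t)
E(G(s(-4))) + l(c(-3)) = (10 - 4) + 68 = 6 + 68 = 74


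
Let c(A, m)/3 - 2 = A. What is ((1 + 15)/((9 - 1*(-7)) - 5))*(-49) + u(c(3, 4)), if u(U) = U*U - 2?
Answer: 1669/11 ≈ 151.73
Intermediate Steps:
c(A, m) = 6 + 3*A
u(U) = -2 + U² (u(U) = U² - 2 = -2 + U²)
((1 + 15)/((9 - 1*(-7)) - 5))*(-49) + u(c(3, 4)) = ((1 + 15)/((9 - 1*(-7)) - 5))*(-49) + (-2 + (6 + 3*3)²) = (16/((9 + 7) - 5))*(-49) + (-2 + (6 + 9)²) = (16/(16 - 5))*(-49) + (-2 + 15²) = (16/11)*(-49) + (-2 + 225) = (16*(1/11))*(-49) + 223 = (16/11)*(-49) + 223 = -784/11 + 223 = 1669/11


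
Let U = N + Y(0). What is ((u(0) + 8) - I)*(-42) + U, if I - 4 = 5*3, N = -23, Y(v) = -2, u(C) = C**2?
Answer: 437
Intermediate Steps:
I = 19 (I = 4 + 5*3 = 4 + 15 = 19)
U = -25 (U = -23 - 2 = -25)
((u(0) + 8) - I)*(-42) + U = ((0**2 + 8) - 1*19)*(-42) - 25 = ((0 + 8) - 19)*(-42) - 25 = (8 - 19)*(-42) - 25 = -11*(-42) - 25 = 462 - 25 = 437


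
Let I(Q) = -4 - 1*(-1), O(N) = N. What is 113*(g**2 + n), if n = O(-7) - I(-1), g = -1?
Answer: -339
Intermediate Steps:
I(Q) = -3 (I(Q) = -4 + 1 = -3)
n = -4 (n = -7 - 1*(-3) = -7 + 3 = -4)
113*(g**2 + n) = 113*((-1)**2 - 4) = 113*(1 - 4) = 113*(-3) = -339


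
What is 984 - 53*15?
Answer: 189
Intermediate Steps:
984 - 53*15 = 984 - 795 = 189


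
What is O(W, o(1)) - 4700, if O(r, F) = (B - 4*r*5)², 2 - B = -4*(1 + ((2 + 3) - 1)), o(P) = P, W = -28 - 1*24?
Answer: 1123144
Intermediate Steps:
W = -52 (W = -28 - 24 = -52)
B = 22 (B = 2 - (-4)*(1 + ((2 + 3) - 1)) = 2 - (-4)*(1 + (5 - 1)) = 2 - (-4)*(1 + 4) = 2 - (-4)*5 = 2 - 1*(-20) = 2 + 20 = 22)
O(r, F) = (22 - 20*r)² (O(r, F) = (22 - 4*r*5)² = (22 - 20*r)²)
O(W, o(1)) - 4700 = 4*(-11 + 10*(-52))² - 4700 = 4*(-11 - 520)² - 4700 = 4*(-531)² - 4700 = 4*281961 - 4700 = 1127844 - 4700 = 1123144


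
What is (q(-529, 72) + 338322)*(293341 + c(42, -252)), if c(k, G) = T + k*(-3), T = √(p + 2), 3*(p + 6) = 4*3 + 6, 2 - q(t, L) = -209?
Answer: 99262953595 + 338533*√2 ≈ 9.9263e+10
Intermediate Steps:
q(t, L) = 211 (q(t, L) = 2 - 1*(-209) = 2 + 209 = 211)
p = 0 (p = -6 + (4*3 + 6)/3 = -6 + (12 + 6)/3 = -6 + (⅓)*18 = -6 + 6 = 0)
T = √2 (T = √(0 + 2) = √2 ≈ 1.4142)
c(k, G) = √2 - 3*k (c(k, G) = √2 + k*(-3) = √2 - 3*k)
(q(-529, 72) + 338322)*(293341 + c(42, -252)) = (211 + 338322)*(293341 + (√2 - 3*42)) = 338533*(293341 + (√2 - 126)) = 338533*(293341 + (-126 + √2)) = 338533*(293215 + √2) = 99262953595 + 338533*√2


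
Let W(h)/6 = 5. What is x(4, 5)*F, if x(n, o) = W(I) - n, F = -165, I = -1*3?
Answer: -4290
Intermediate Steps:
I = -3
W(h) = 30 (W(h) = 6*5 = 30)
x(n, o) = 30 - n
x(4, 5)*F = (30 - 1*4)*(-165) = (30 - 4)*(-165) = 26*(-165) = -4290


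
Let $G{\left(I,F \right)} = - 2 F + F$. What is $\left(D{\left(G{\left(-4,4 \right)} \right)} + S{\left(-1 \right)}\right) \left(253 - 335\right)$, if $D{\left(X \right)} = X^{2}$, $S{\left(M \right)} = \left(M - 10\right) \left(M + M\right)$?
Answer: $-3116$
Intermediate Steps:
$G{\left(I,F \right)} = - F$
$S{\left(M \right)} = 2 M \left(-10 + M\right)$ ($S{\left(M \right)} = \left(-10 + M\right) 2 M = 2 M \left(-10 + M\right)$)
$\left(D{\left(G{\left(-4,4 \right)} \right)} + S{\left(-1 \right)}\right) \left(253 - 335\right) = \left(\left(\left(-1\right) 4\right)^{2} + 2 \left(-1\right) \left(-10 - 1\right)\right) \left(253 - 335\right) = \left(\left(-4\right)^{2} + 2 \left(-1\right) \left(-11\right)\right) \left(-82\right) = \left(16 + 22\right) \left(-82\right) = 38 \left(-82\right) = -3116$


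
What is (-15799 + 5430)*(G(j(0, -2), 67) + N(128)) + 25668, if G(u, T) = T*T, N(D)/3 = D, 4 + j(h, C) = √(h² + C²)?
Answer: -50502469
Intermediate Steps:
j(h, C) = -4 + √(C² + h²) (j(h, C) = -4 + √(h² + C²) = -4 + √(C² + h²))
N(D) = 3*D
G(u, T) = T²
(-15799 + 5430)*(G(j(0, -2), 67) + N(128)) + 25668 = (-15799 + 5430)*(67² + 3*128) + 25668 = -10369*(4489 + 384) + 25668 = -10369*4873 + 25668 = -50528137 + 25668 = -50502469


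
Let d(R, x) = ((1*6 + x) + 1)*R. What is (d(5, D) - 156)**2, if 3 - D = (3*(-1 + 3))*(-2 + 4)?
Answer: 27556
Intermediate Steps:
D = -9 (D = 3 - 3*(-1 + 3)*(-2 + 4) = 3 - 3*2*2 = 3 - 6*2 = 3 - 1*12 = 3 - 12 = -9)
d(R, x) = R*(7 + x) (d(R, x) = ((6 + x) + 1)*R = (7 + x)*R = R*(7 + x))
(d(5, D) - 156)**2 = (5*(7 - 9) - 156)**2 = (5*(-2) - 156)**2 = (-10 - 156)**2 = (-166)**2 = 27556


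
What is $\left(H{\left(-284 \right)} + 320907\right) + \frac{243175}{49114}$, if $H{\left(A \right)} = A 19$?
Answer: $\frac{15496250429}{49114} \approx 3.1552 \cdot 10^{5}$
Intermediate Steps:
$H{\left(A \right)} = 19 A$
$\left(H{\left(-284 \right)} + 320907\right) + \frac{243175}{49114} = \left(19 \left(-284\right) + 320907\right) + \frac{243175}{49114} = \left(-5396 + 320907\right) + 243175 \cdot \frac{1}{49114} = 315511 + \frac{243175}{49114} = \frac{15496250429}{49114}$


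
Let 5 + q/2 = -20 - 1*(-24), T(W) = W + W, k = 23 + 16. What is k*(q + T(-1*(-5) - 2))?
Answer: 156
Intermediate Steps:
k = 39
T(W) = 2*W
q = -2 (q = -10 + 2*(-20 - 1*(-24)) = -10 + 2*(-20 + 24) = -10 + 2*4 = -10 + 8 = -2)
k*(q + T(-1*(-5) - 2)) = 39*(-2 + 2*(-1*(-5) - 2)) = 39*(-2 + 2*(5 - 2)) = 39*(-2 + 2*3) = 39*(-2 + 6) = 39*4 = 156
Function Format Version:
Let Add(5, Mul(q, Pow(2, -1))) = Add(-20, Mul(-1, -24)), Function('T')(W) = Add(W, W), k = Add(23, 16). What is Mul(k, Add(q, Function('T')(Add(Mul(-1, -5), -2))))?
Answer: 156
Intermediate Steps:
k = 39
Function('T')(W) = Mul(2, W)
q = -2 (q = Add(-10, Mul(2, Add(-20, Mul(-1, -24)))) = Add(-10, Mul(2, Add(-20, 24))) = Add(-10, Mul(2, 4)) = Add(-10, 8) = -2)
Mul(k, Add(q, Function('T')(Add(Mul(-1, -5), -2)))) = Mul(39, Add(-2, Mul(2, Add(Mul(-1, -5), -2)))) = Mul(39, Add(-2, Mul(2, Add(5, -2)))) = Mul(39, Add(-2, Mul(2, 3))) = Mul(39, Add(-2, 6)) = Mul(39, 4) = 156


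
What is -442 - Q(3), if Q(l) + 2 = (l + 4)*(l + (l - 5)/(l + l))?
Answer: -1376/3 ≈ -458.67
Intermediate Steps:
Q(l) = -2 + (4 + l)*(l + (-5 + l)/(2*l)) (Q(l) = -2 + (l + 4)*(l + (l - 5)/(l + l)) = -2 + (4 + l)*(l + (-5 + l)/((2*l))) = -2 + (4 + l)*(l + (-5 + l)*(1/(2*l))) = -2 + (4 + l)*(l + (-5 + l)/(2*l)))
-442 - Q(3) = -442 - (-5/2 + 3**2 - 10/3 + (9/2)*3) = -442 - (-5/2 + 9 - 10*1/3 + 27/2) = -442 - (-5/2 + 9 - 10/3 + 27/2) = -442 - 1*50/3 = -442 - 50/3 = -1376/3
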